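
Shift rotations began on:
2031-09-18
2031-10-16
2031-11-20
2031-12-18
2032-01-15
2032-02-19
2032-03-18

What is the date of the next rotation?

All dates are Thursdays, 28, 35, 28, 28, 35, 28 days apart.
Specifically, the 3rd Thursday of each month.
3rd Thursday of April 2032: 2032-04-15.

2032-04-15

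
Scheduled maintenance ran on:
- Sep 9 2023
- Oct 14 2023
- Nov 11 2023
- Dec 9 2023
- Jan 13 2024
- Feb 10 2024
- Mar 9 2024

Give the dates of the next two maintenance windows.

These are Saturdays at 28- or 35-day spacing (35, 28, 28, 35, 28, 28).
The pattern: 2nd Saturday of the month.
April 2024 — 2nd Saturday is Apr 13 2024.
2nd Saturday of May 2024: May 11 2024.

Apr 13 2024, May 11 2024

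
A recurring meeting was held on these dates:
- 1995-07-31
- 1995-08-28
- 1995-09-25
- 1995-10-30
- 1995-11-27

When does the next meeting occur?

1995-12-25

These are Mondays with 28, 28, 35, 28-day gaps.
Each is the final Monday of its month — 1995-07-31 is past the 28th, so '4th Monday' doesn't fit.
December 1995 ends with Monday 1995-12-25.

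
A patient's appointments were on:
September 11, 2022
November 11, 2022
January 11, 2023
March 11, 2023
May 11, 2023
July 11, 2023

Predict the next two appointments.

September 11, 2023; November 11, 2023

The day-of-month is always 11 (61, 61, 59, 61, 61 days between events).
So this recurs on the 11th of every 2 months.
September 2023: September 11, 2023.
Next: November 2023 → November 11, 2023.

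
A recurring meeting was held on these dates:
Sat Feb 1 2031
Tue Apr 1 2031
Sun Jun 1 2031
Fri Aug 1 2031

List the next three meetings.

The day-of-month is always 1 (59, 61, 61 days between events).
So this recurs on the 1st of every 2 months.
Next: October 2031 → Wed Oct 1 2031.
Next: December 2031 → Mon Dec 1 2031.
February 2032: Sun Feb 1 2032.

Wed Oct 1 2031, Mon Dec 1 2031, Sun Feb 1 2032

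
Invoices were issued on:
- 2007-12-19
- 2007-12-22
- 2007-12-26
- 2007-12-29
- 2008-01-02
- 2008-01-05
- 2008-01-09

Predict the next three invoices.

2008-01-12, 2008-01-16, 2008-01-19

The gap pattern 3, 4, 3, 4, 3, 4 repeats every 2 events.
These are the Wednesdays and Saturdays of each week.
Next Saturday: 2008-01-12.
The following Wednesday is 2008-01-16.
Next Saturday: 2008-01-19.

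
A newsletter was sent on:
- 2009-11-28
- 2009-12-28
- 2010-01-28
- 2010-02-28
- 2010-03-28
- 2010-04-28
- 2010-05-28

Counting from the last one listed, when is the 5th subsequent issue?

The day-of-month is always 28 (30, 31, 31, 28, 31, 30 days between events).
So this recurs on the 28th of each month.
Next: June 2010 → 2010-06-28.
Next: July 2010 → 2010-07-28.
Next: August 2010 → 2010-08-28.
Next: September 2010 → 2010-09-28.
October 2010: 2010-10-28.

2010-10-28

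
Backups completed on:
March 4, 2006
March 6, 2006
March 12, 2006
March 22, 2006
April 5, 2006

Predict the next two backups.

April 23, 2006; May 15, 2006

The spacing grows by 4 each time: 2, 6, 10, 14 days.
Next gap: 18 days. April 5, 2006 + 18 days = April 23, 2006.
Next gap: 22 days. April 23, 2006 + 22 days = May 15, 2006.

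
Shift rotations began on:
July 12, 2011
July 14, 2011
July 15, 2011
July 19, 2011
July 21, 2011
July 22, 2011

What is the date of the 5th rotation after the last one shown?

August 4, 2011

Gaps: 2, 1, 4, 2, 1 days — not constant, but cyclic with period 3.
The events fall on every Tuesday, Thursday and Friday.
Next Tuesday: July 26, 2011.
Next Thursday: July 28, 2011.
The following Friday is July 29, 2011.
Next Tuesday: August 2, 2011.
The following Thursday is August 4, 2011.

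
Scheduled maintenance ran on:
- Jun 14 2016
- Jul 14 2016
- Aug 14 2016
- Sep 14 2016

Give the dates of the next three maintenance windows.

The day-of-month is always 14 (30, 31, 31 days between events).
So this recurs on the 14th of each month.
October 2016: Oct 14 2016.
November 2016: Nov 14 2016.
December 2016: Dec 14 2016.

Oct 14 2016, Nov 14 2016, Dec 14 2016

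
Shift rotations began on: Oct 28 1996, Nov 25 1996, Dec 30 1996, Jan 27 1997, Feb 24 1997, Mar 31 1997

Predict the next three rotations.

All Mondays; the gaps (28, 35, 28, 28, 35) vary with month length.
This is the last Monday of each month.
Last Monday of April 1997: Apr 28 1997.
May 1997 ends with Monday May 26 1997.
June 1997 ends with Monday Jun 30 1997.

Apr 28 1997, May 26 1997, Jun 30 1997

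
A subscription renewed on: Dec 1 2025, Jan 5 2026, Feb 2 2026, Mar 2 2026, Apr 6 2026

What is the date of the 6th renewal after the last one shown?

Oct 5 2026

These are Mondays at 28- or 35-day spacing (35, 28, 28, 35).
The pattern: 1st Monday of the month.
1st Monday of May 2026: May 4 2026.
June 2026 — 1st Monday is Jun 1 2026.
July 2026 — 1st Monday is Jul 6 2026.
1st Monday of August 2026: Aug 3 2026.
1st Monday of September 2026: Sep 7 2026.
1st Monday of October 2026: Oct 5 2026.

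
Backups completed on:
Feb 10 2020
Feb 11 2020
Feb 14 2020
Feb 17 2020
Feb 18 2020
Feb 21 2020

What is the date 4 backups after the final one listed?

Mar 2 2020

Gaps: 1, 3, 3, 1, 3 days — not constant, but cyclic with period 3.
The events fall on every Monday, Tuesday and Friday.
The following Monday is Feb 24 2020.
The following Tuesday is Feb 25 2020.
Next Friday: Feb 28 2020.
Next Monday: Mar 2 2020.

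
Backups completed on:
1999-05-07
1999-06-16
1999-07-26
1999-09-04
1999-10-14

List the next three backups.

1999-11-23, 2000-01-02, 2000-02-11

The spacing is 40, 40, 40, 40 days — always 40 days.
1999-10-14 + 40 days = 1999-11-23.
1999-11-23 + 40 days = 2000-01-02.
2000-01-02 + 40 days = 2000-02-11.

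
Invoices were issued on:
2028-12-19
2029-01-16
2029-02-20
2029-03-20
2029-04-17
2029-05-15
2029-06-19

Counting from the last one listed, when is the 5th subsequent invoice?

All dates are Tuesdays, 28, 35, 28, 28, 28, 35 days apart.
Specifically, the 3rd Tuesday of each month.
3rd Tuesday of July 2029: 2029-07-17.
August 2029 — 3rd Tuesday is 2029-08-21.
September 2029 — 3rd Tuesday is 2029-09-18.
3rd Tuesday of October 2029: 2029-10-16.
November 2029 — 3rd Tuesday is 2029-11-20.

2029-11-20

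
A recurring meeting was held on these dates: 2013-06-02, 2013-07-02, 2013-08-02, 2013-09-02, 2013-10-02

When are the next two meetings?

The day-of-month is always 2 (30, 31, 31, 30 days between events).
So this recurs on the 2nd of each month.
Next: November 2013 → 2013-11-02.
December 2013: 2013-12-02.

2013-11-02, 2013-12-02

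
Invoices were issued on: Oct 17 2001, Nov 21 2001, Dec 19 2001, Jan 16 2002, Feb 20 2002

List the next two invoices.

All dates are Wednesdays, 35, 28, 28, 35 days apart.
Specifically, the 3rd Wednesday of each month.
3rd Wednesday of March 2002: Mar 20 2002.
April 2002 — 3rd Wednesday is Apr 17 2002.

Mar 20 2002, Apr 17 2002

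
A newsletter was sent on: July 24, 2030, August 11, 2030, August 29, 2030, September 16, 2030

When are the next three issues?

October 4, 2030; October 22, 2030; November 9, 2030

The spacing is 18, 18, 18 days — always 18 days.
September 16, 2030 + 18 days = October 4, 2030.
October 4, 2030 + 18 days = October 22, 2030.
October 22, 2030 + 18 days = November 9, 2030.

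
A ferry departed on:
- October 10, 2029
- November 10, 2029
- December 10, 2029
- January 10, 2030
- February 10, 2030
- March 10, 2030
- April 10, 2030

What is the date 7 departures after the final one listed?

November 10, 2030

The day-of-month is always 10 (31, 30, 31, 31, 28, 31 days between events).
So this recurs on the 10th of each month.
Next: May 2030 → May 10, 2030.
June 2030: June 10, 2030.
Next: July 2030 → July 10, 2030.
August 2030: August 10, 2030.
Next: September 2030 → September 10, 2030.
October 2030: October 10, 2030.
Next: November 2030 → November 10, 2030.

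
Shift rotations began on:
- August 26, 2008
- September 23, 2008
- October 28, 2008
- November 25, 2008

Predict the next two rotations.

December 23, 2008; January 27, 2009

These are Tuesdays at 28- or 35-day spacing (28, 35, 28).
The pattern: 4th Tuesday of the month.
4th Tuesday of December 2008: December 23, 2008.
4th Tuesday of January 2009: January 27, 2009.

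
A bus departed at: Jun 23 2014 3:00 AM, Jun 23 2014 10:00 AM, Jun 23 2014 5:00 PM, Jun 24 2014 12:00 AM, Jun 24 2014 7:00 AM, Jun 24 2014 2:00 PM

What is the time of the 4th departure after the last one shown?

The interval is a steady 7 hours (7, 7, 7, 7, 7).
Jun 24 2014 2:00 PM + 7 h = Jun 24 2014 9:00 PM.
Jun 24 2014 9:00 PM + 7 h = Jun 25 2014 4:00 AM.
Jun 25 2014 4:00 AM + 7 h = Jun 25 2014 11:00 AM.
Jun 25 2014 11:00 AM + 7 h = Jun 25 2014 6:00 PM.

Jun 25 2014 6:00 PM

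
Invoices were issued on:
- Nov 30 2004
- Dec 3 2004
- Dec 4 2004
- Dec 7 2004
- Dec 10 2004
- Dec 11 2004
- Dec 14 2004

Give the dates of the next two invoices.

Dec 17 2004, Dec 18 2004

Gaps: 3, 1, 3, 3, 1, 3 days — not constant, but cyclic with period 3.
The events fall on every Tuesday, Friday and Saturday.
Next Friday: Dec 17 2004.
Next Saturday: Dec 18 2004.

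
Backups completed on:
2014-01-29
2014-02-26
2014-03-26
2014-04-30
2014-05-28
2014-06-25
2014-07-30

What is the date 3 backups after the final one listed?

Every date is a Wednesday; gaps 28, 28, 35, 28, 28, 35 days.
Each is the last Wednesday of its month (at least one falls on the 29th or later, ruling out '4th Wednesday').
August 2014 ends with Wednesday 2014-08-27.
Last Wednesday of September 2014: 2014-09-24.
Last Wednesday of October 2014: 2014-10-29.

2014-10-29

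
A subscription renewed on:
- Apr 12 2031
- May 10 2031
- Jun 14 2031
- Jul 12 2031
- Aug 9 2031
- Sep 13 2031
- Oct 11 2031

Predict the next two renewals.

All dates are Saturdays, 28, 35, 28, 28, 35, 28 days apart.
Specifically, the 2nd Saturday of each month.
2nd Saturday of November 2031: Nov 8 2031.
2nd Saturday of December 2031: Dec 13 2031.

Nov 8 2031, Dec 13 2031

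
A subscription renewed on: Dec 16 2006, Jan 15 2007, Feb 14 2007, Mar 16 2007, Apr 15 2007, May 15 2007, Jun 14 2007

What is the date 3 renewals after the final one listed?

Every event comes 30 days after the last (30, 30, 30, 30, 30, 30).
Jun 14 2007 + 30 days = Jul 14 2007.
Jul 14 2007 + 30 days = Aug 13 2007.
Aug 13 2007 + 30 days = Sep 12 2007.

Sep 12 2007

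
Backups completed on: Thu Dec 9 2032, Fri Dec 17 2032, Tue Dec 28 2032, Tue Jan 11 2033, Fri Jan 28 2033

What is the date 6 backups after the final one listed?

Intervals are 8, 11, 14, 17 days — an arithmetic progression with common difference 3.
Next gap: 20 days. Fri Jan 28 2033 + 20 days = Thu Feb 17 2033.
Next gap: 23 days. Thu Feb 17 2033 + 23 days = Sat Mar 12 2033.
Next gap: 26 days. Sat Mar 12 2033 + 26 days = Thu Apr 7 2033.
Next gap: 29 days. Thu Apr 7 2033 + 29 days = Fri May 6 2033.
Next gap: 32 days. Fri May 6 2033 + 32 days = Tue Jun 7 2033.
Next gap: 35 days. Tue Jun 7 2033 + 35 days = Tue Jul 12 2033.

Tue Jul 12 2033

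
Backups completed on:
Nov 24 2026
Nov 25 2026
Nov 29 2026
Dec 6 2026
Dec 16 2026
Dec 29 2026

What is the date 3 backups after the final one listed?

Feb 24 2027

Intervals are 1, 4, 7, 10, 13 days — an arithmetic progression with common difference 3.
Next gap: 16 days. Dec 29 2026 + 16 days = Jan 14 2027.
Next gap: 19 days. Jan 14 2027 + 19 days = Feb 2 2027.
Next gap: 22 days. Feb 2 2027 + 22 days = Feb 24 2027.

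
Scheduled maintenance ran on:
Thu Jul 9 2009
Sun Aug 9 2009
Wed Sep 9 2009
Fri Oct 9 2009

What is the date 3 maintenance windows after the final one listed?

Sat Jan 9 2010

Each date is the 9th; the gaps (31, 31, 30) track the month lengths.
The rule is the 9th of each month.
Next: November 2009 → Mon Nov 9 2009.
December 2009: Wed Dec 9 2009.
January 2010: Sat Jan 9 2010.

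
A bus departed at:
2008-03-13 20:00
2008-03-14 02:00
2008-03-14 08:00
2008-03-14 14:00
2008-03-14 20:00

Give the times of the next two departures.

The interval is a steady 6 hours (6, 6, 6, 6).
2008-03-14 20:00 + 6 h = 2008-03-15 02:00.
2008-03-15 02:00 + 6 h = 2008-03-15 08:00.

2008-03-15 02:00, 2008-03-15 08:00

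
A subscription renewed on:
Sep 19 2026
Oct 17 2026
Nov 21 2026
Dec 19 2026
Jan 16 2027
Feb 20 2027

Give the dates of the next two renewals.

All dates are Saturdays, 28, 35, 28, 28, 35 days apart.
Specifically, the 3rd Saturday of each month.
3rd Saturday of March 2027: Mar 20 2027.
3rd Saturday of April 2027: Apr 17 2027.

Mar 20 2027, Apr 17 2027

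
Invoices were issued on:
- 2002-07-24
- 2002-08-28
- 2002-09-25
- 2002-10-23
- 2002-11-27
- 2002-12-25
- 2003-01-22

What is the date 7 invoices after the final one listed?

2003-08-27

All dates are Wednesdays, 35, 28, 28, 35, 28, 28 days apart.
Specifically, the 4th Wednesday of each month.
4th Wednesday of February 2003: 2003-02-26.
4th Wednesday of March 2003: 2003-03-26.
April 2003 — 4th Wednesday is 2003-04-23.
4th Wednesday of May 2003: 2003-05-28.
4th Wednesday of June 2003: 2003-06-25.
4th Wednesday of July 2003: 2003-07-23.
4th Wednesday of August 2003: 2003-08-27.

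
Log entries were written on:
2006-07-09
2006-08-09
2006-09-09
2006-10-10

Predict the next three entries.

The spacing is 31, 31, 31 days — always 31 days.
2006-10-10 + 31 days = 2006-11-10.
2006-11-10 + 31 days = 2006-12-11.
2006-12-11 + 31 days = 2007-01-11.

2006-11-10, 2006-12-11, 2007-01-11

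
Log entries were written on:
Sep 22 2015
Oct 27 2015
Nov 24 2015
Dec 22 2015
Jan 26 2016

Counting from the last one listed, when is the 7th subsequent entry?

Aug 23 2016

Gaps: 35, 28, 28, 35 days — a mix of 28 and 35. Every date is a Tuesday.
Each is the 4th Tuesday of its month.
4th Tuesday of February 2016: Feb 23 2016.
March 2016 — 4th Tuesday is Mar 22 2016.
April 2016 — 4th Tuesday is Apr 26 2016.
May 2016 — 4th Tuesday is May 24 2016.
June 2016 — 4th Tuesday is Jun 28 2016.
July 2016 — 4th Tuesday is Jul 26 2016.
August 2016 — 4th Tuesday is Aug 23 2016.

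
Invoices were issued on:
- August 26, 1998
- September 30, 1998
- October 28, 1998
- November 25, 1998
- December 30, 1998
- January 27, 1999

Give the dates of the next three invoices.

February 24, 1999; March 31, 1999; April 28, 1999

These are Wednesdays with 35, 28, 28, 35, 28-day gaps.
Each is the final Wednesday of its month — September 30, 1998 is past the 28th, so '4th Wednesday' doesn't fit.
Last Wednesday of February 1999: February 24, 1999.
March 1999 ends with Wednesday March 31, 1999.
Last Wednesday of April 1999: April 28, 1999.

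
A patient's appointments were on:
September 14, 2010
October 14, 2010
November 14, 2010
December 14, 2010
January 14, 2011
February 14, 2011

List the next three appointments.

March 14, 2011; April 14, 2011; May 14, 2011

The day-of-month is always 14 (30, 31, 30, 31, 31 days between events).
So this recurs on the 14th of each month.
Next: March 2011 → March 14, 2011.
April 2011: April 14, 2011.
Next: May 2011 → May 14, 2011.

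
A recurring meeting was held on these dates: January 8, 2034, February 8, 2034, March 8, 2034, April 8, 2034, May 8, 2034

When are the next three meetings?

Gaps: 31, 28, 31, 30 days — not constant. Every event is on the 8th of the month.
Pattern: the 8th of each month.
June 2034: June 8, 2034.
July 2034: July 8, 2034.
August 2034: August 8, 2034.

June 8, 2034; July 8, 2034; August 8, 2034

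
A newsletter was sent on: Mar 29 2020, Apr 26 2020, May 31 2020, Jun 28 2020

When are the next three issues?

Every date is a Sunday; gaps 28, 35, 28 days.
Each is the last Sunday of its month (at least one falls on the 29th or later, ruling out '4th Sunday').
Last Sunday of July 2020: Jul 26 2020.
Last Sunday of August 2020: Aug 30 2020.
September 2020 ends with Sunday Sep 27 2020.

Jul 26 2020, Aug 30 2020, Sep 27 2020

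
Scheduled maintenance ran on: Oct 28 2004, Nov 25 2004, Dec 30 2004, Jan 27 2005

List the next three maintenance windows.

Feb 24 2005, Mar 31 2005, Apr 28 2005

All Thursdays; the gaps (28, 35, 28) vary with month length.
This is the last Thursday of each month.
Last Thursday of February 2005: Feb 24 2005.
Last Thursday of March 2005: Mar 31 2005.
April 2005 ends with Thursday Apr 28 2005.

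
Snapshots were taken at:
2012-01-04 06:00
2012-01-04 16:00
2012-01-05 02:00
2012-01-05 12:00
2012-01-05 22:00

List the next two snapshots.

2012-01-06 08:00, 2012-01-06 18:00

The interval is a steady 10 hours (10, 10, 10, 10).
2012-01-05 22:00 + 10 h = 2012-01-06 08:00.
2012-01-06 08:00 + 10 h = 2012-01-06 18:00.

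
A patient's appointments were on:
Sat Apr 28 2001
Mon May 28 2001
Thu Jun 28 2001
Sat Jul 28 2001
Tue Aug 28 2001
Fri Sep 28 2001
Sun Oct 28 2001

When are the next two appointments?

Gaps: 30, 31, 30, 31, 31, 30 days — not constant. Every event is on the 28th of the month.
Pattern: the 28th of each month.
November 2001: Wed Nov 28 2001.
Next: December 2001 → Fri Dec 28 2001.

Wed Nov 28 2001, Fri Dec 28 2001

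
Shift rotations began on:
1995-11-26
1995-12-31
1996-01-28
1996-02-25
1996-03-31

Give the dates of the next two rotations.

All Sundays; the gaps (35, 28, 28, 35) vary with month length.
This is the last Sunday of each month.
Last Sunday of April 1996: 1996-04-28.
Last Sunday of May 1996: 1996-05-26.

1996-04-28, 1996-05-26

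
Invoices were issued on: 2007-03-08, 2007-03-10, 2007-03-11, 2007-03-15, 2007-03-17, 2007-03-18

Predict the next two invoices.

Every event lands on a Thursday or Saturday or Sunday (gaps cycle 2, 1, 4, 2, 1).
So the schedule is: every Thursday, Saturday and Sunday.
The following Thursday is 2007-03-22.
The following Saturday is 2007-03-24.

2007-03-22, 2007-03-24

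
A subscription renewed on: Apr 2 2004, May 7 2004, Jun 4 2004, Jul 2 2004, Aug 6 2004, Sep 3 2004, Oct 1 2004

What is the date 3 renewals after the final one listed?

Gaps: 35, 28, 28, 35, 28, 28 days — a mix of 28 and 35. Every date is a Friday.
Each is the 1st Friday of its month.
November 2004 — 1st Friday is Nov 5 2004.
December 2004 — 1st Friday is Dec 3 2004.
January 2005 — 1st Friday is Jan 7 2005.

Jan 7 2005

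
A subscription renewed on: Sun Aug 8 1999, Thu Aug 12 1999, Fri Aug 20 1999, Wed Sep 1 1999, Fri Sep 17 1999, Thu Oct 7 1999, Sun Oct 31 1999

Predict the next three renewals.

Gaps: 4, 8, 12, 16, 20, 24 days — each gap is 4 larger than the previous one.
Next gap: 28 days. Sun Oct 31 1999 + 28 days = Sun Nov 28 1999.
Next gap: 32 days. Sun Nov 28 1999 + 32 days = Thu Dec 30 1999.
Next gap: 36 days. Thu Dec 30 1999 + 36 days = Fri Feb 4 2000.

Sun Nov 28 1999, Thu Dec 30 1999, Fri Feb 4 2000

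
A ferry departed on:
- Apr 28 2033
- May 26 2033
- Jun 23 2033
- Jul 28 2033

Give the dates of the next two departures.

These are Thursdays at 28- or 35-day spacing (28, 28, 35).
The pattern: 4th Thursday of the month.
4th Thursday of August 2033: Aug 25 2033.
September 2033 — 4th Thursday is Sep 22 2033.

Aug 25 2033, Sep 22 2033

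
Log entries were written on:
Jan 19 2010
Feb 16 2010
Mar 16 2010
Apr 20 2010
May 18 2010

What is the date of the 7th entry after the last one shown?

Dec 21 2010

Gaps: 28, 28, 35, 28 days — a mix of 28 and 35. Every date is a Tuesday.
Each is the 3rd Tuesday of its month.
3rd Tuesday of June 2010: Jun 15 2010.
3rd Tuesday of July 2010: Jul 20 2010.
August 2010 — 3rd Tuesday is Aug 17 2010.
3rd Tuesday of September 2010: Sep 21 2010.
3rd Tuesday of October 2010: Oct 19 2010.
November 2010 — 3rd Tuesday is Nov 16 2010.
3rd Tuesday of December 2010: Dec 21 2010.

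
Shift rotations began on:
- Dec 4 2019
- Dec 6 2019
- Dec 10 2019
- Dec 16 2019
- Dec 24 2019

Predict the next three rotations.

Gaps: 2, 4, 6, 8 days — each gap is 2 larger than the previous one.
Next gap: 10 days. Dec 24 2019 + 10 days = Jan 3 2020.
Next gap: 12 days. Jan 3 2020 + 12 days = Jan 15 2020.
Next gap: 14 days. Jan 15 2020 + 14 days = Jan 29 2020.

Jan 3 2020, Jan 15 2020, Jan 29 2020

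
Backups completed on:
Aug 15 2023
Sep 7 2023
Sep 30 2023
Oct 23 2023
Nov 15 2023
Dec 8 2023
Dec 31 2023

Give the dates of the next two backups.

Every event comes 23 days after the last (23, 23, 23, 23, 23, 23).
Dec 31 2023 + 23 days = Jan 23 2024.
Jan 23 2024 + 23 days = Feb 15 2024.

Jan 23 2024, Feb 15 2024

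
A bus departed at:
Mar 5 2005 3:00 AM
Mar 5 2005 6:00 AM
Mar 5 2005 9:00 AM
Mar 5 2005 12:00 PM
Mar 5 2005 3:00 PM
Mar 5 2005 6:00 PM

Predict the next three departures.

The interval is a steady 3 hours (3, 3, 3, 3, 3).
Mar 5 2005 6:00 PM + 3 h = Mar 5 2005 9:00 PM.
Mar 5 2005 9:00 PM + 3 h = Mar 6 2005 12:00 AM.
Mar 6 2005 12:00 AM + 3 h = Mar 6 2005 3:00 AM.

Mar 5 2005 9:00 PM, Mar 6 2005 12:00 AM, Mar 6 2005 3:00 AM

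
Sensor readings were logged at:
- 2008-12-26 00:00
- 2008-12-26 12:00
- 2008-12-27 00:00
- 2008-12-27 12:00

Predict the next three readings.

Spacing: 12, 12, 12 h — constant 12 h.
2008-12-27 12:00 + 12 h = 2008-12-28 00:00.
2008-12-28 00:00 + 12 h = 2008-12-28 12:00.
2008-12-28 12:00 + 12 h = 2008-12-29 00:00.

2008-12-28 00:00, 2008-12-28 12:00, 2008-12-29 00:00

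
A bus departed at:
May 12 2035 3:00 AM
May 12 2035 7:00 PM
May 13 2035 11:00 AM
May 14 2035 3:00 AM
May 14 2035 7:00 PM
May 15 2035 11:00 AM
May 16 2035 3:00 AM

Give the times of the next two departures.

May 16 2035 7:00 PM, May 17 2035 11:00 AM

The interval is a steady 16 hours (16, 16, 16, 16, 16, 16).
May 16 2035 3:00 AM + 16 h = May 16 2035 7:00 PM.
May 16 2035 7:00 PM + 16 h = May 17 2035 11:00 AM.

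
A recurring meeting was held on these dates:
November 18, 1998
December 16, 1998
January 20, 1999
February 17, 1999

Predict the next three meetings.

March 17, 1999; April 21, 1999; May 19, 1999

These are Wednesdays at 28- or 35-day spacing (28, 35, 28).
The pattern: 3rd Wednesday of the month.
March 1999 — 3rd Wednesday is March 17, 1999.
3rd Wednesday of April 1999: April 21, 1999.
3rd Wednesday of May 1999: May 19, 1999.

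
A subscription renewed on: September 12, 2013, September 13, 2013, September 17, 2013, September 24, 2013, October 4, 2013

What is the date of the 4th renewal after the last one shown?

December 13, 2013

The spacing grows by 3 each time: 1, 4, 7, 10 days.
Next gap: 13 days. October 4, 2013 + 13 days = October 17, 2013.
Next gap: 16 days. October 17, 2013 + 16 days = November 2, 2013.
Next gap: 19 days. November 2, 2013 + 19 days = November 21, 2013.
Next gap: 22 days. November 21, 2013 + 22 days = December 13, 2013.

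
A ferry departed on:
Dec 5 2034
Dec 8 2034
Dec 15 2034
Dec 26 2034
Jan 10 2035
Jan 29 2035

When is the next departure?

Gaps: 3, 7, 11, 15, 19 days — each gap is 4 larger than the previous one.
Next gap: 23 days. Jan 29 2035 + 23 days = Feb 21 2035.

Feb 21 2035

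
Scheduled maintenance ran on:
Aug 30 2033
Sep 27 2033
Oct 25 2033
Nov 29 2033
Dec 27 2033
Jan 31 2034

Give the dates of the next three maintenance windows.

Feb 28 2034, Mar 28 2034, Apr 25 2034

Every date is a Tuesday; gaps 28, 28, 35, 28, 35 days.
Each is the last Tuesday of its month (at least one falls on the 29th or later, ruling out '4th Tuesday').
February 2034 ends with Tuesday Feb 28 2034.
March 2034 ends with Tuesday Mar 28 2034.
Last Tuesday of April 2034: Apr 25 2034.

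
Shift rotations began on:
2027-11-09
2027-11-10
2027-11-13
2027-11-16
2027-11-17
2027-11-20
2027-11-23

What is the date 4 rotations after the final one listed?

Every event lands on a Tuesday or Wednesday or Saturday (gaps cycle 1, 3, 3, 1, 3, 3).
So the schedule is: every Tuesday, Wednesday and Saturday.
Next Wednesday: 2027-11-24.
The following Saturday is 2027-11-27.
The following Tuesday is 2027-11-30.
Next Wednesday: 2027-12-01.

2027-12-01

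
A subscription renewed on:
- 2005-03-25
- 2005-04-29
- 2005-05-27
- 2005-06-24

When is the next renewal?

2005-07-29

These are Fridays with 35, 28, 28-day gaps.
Each is the final Friday of its month — 2005-04-29 is past the 28th, so '4th Friday' doesn't fit.
Last Friday of July 2005: 2005-07-29.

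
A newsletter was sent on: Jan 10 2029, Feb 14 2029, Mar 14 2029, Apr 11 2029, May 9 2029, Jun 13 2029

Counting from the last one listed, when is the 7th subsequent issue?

All dates are Wednesdays, 35, 28, 28, 28, 35 days apart.
Specifically, the 2nd Wednesday of each month.
July 2029 — 2nd Wednesday is Jul 11 2029.
2nd Wednesday of August 2029: Aug 8 2029.
2nd Wednesday of September 2029: Sep 12 2029.
2nd Wednesday of October 2029: Oct 10 2029.
2nd Wednesday of November 2029: Nov 14 2029.
December 2029 — 2nd Wednesday is Dec 12 2029.
January 2030 — 2nd Wednesday is Jan 9 2030.

Jan 9 2030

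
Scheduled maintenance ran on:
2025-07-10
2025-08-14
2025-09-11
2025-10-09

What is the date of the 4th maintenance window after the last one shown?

These are Thursdays at 28- or 35-day spacing (35, 28, 28).
The pattern: 2nd Thursday of the month.
2nd Thursday of November 2025: 2025-11-13.
December 2025 — 2nd Thursday is 2025-12-11.
2nd Thursday of January 2026: 2026-01-08.
February 2026 — 2nd Thursday is 2026-02-12.

2026-02-12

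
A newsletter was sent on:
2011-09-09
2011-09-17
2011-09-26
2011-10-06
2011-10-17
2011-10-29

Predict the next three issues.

Gaps: 8, 9, 10, 11, 12 days — each gap is 1 larger than the previous one.
Next gap: 13 days. 2011-10-29 + 13 days = 2011-11-11.
Next gap: 14 days. 2011-11-11 + 14 days = 2011-11-25.
Next gap: 15 days. 2011-11-25 + 15 days = 2011-12-10.

2011-11-11, 2011-11-25, 2011-12-10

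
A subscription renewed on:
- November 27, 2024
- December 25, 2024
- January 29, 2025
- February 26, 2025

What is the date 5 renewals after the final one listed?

July 30, 2025

Every date is a Wednesday; gaps 28, 35, 28 days.
Each is the last Wednesday of its month (at least one falls on the 29th or later, ruling out '4th Wednesday').
Last Wednesday of March 2025: March 26, 2025.
Last Wednesday of April 2025: April 30, 2025.
Last Wednesday of May 2025: May 28, 2025.
Last Wednesday of June 2025: June 25, 2025.
Last Wednesday of July 2025: July 30, 2025.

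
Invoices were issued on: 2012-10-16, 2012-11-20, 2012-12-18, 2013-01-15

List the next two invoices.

2013-02-19, 2013-03-19

All dates are Tuesdays, 35, 28, 28 days apart.
Specifically, the 3rd Tuesday of each month.
3rd Tuesday of February 2013: 2013-02-19.
March 2013 — 3rd Tuesday is 2013-03-19.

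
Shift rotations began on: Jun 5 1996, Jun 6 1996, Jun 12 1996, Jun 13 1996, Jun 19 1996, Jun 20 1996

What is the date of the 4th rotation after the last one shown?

Jul 4 1996

Gaps: 1, 6, 1, 6, 1 days — not constant, but cyclic with period 2.
The events fall on every Wednesday and Thursday.
The following Wednesday is Jun 26 1996.
The following Thursday is Jun 27 1996.
Next Wednesday: Jul 3 1996.
Next Thursday: Jul 4 1996.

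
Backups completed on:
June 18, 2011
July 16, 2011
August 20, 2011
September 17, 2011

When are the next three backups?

All dates are Saturdays, 28, 35, 28 days apart.
Specifically, the 3rd Saturday of each month.
3rd Saturday of October 2011: October 15, 2011.
3rd Saturday of November 2011: November 19, 2011.
3rd Saturday of December 2011: December 17, 2011.

October 15, 2011; November 19, 2011; December 17, 2011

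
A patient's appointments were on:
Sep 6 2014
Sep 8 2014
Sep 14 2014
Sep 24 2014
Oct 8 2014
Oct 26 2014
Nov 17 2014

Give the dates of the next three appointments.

Gaps: 2, 6, 10, 14, 18, 22 days — each gap is 4 larger than the previous one.
Next gap: 26 days. Nov 17 2014 + 26 days = Dec 13 2014.
Next gap: 30 days. Dec 13 2014 + 30 days = Jan 12 2015.
Next gap: 34 days. Jan 12 2015 + 34 days = Feb 15 2015.

Dec 13 2014, Jan 12 2015, Feb 15 2015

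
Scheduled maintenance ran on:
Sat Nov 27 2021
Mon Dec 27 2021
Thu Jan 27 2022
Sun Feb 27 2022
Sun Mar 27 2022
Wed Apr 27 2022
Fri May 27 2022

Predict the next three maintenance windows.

Each date is the 27th; the gaps (30, 31, 31, 28, 31, 30) track the month lengths.
The rule is the 27th of each month.
June 2022: Mon Jun 27 2022.
Next: July 2022 → Wed Jul 27 2022.
August 2022: Sat Aug 27 2022.

Mon Jun 27 2022, Wed Jul 27 2022, Sat Aug 27 2022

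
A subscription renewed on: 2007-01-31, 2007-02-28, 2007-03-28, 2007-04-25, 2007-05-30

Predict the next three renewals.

Every date is a Wednesday; gaps 28, 28, 28, 35 days.
Each is the last Wednesday of its month (at least one falls on the 29th or later, ruling out '4th Wednesday').
Last Wednesday of June 2007: 2007-06-27.
Last Wednesday of July 2007: 2007-07-25.
Last Wednesday of August 2007: 2007-08-29.

2007-06-27, 2007-07-25, 2007-08-29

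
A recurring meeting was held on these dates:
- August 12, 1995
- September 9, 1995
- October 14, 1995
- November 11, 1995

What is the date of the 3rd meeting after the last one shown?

These are Saturdays at 28- or 35-day spacing (28, 35, 28).
The pattern: 2nd Saturday of the month.
December 1995 — 2nd Saturday is December 9, 1995.
January 1996 — 2nd Saturday is January 13, 1996.
February 1996 — 2nd Saturday is February 10, 1996.

February 10, 1996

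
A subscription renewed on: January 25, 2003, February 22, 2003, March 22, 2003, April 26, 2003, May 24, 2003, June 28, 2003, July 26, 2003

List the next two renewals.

August 23, 2003; September 27, 2003

Gaps: 28, 28, 35, 28, 35, 28 days — a mix of 28 and 35. Every date is a Saturday.
Each is the 4th Saturday of its month.
4th Saturday of August 2003: August 23, 2003.
September 2003 — 4th Saturday is September 27, 2003.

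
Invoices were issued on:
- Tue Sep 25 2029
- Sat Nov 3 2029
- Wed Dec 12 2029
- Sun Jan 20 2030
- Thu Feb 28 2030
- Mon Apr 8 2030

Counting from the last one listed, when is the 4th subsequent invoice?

Wed Sep 11 2030

Every event comes 39 days after the last (39, 39, 39, 39, 39).
Mon Apr 8 2030 + 39 days = Fri May 17 2030.
Fri May 17 2030 + 39 days = Tue Jun 25 2030.
Tue Jun 25 2030 + 39 days = Sat Aug 3 2030.
Sat Aug 3 2030 + 39 days = Wed Sep 11 2030.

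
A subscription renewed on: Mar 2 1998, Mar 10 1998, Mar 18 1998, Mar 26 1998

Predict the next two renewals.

The spacing is 8, 8, 8 days — always 8 days.
Mar 26 1998 + 8 days = Apr 3 1998.
Apr 3 1998 + 8 days = Apr 11 1998.

Apr 3 1998, Apr 11 1998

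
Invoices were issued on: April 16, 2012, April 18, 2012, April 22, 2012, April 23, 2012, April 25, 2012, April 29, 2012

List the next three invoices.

Every event lands on a Monday or Wednesday or Sunday (gaps cycle 2, 4, 1, 2, 4).
So the schedule is: every Monday, Wednesday and Sunday.
Next Monday: April 30, 2012.
The following Wednesday is May 2, 2012.
Next Sunday: May 6, 2012.

April 30, 2012; May 2, 2012; May 6, 2012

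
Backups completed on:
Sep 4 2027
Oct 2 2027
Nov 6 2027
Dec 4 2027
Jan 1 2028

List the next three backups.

Gaps: 28, 35, 28, 28 days — a mix of 28 and 35. Every date is a Saturday.
Each is the 1st Saturday of its month.
1st Saturday of February 2028: Feb 5 2028.
1st Saturday of March 2028: Mar 4 2028.
1st Saturday of April 2028: Apr 1 2028.

Feb 5 2028, Mar 4 2028, Apr 1 2028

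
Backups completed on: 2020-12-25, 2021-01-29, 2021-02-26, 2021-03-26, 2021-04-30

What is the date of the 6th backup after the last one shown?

2021-10-29

Every date is a Friday; gaps 35, 28, 28, 35 days.
Each is the last Friday of its month (at least one falls on the 29th or later, ruling out '4th Friday').
Last Friday of May 2021: 2021-05-28.
Last Friday of June 2021: 2021-06-25.
Last Friday of July 2021: 2021-07-30.
Last Friday of August 2021: 2021-08-27.
September 2021 ends with Friday 2021-09-24.
October 2021 ends with Friday 2021-10-29.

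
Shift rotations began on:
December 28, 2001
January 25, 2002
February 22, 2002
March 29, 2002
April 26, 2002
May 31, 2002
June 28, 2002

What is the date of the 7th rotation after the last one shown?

Every date is a Friday; gaps 28, 28, 35, 28, 35, 28 days.
Each is the last Friday of its month (at least one falls on the 29th or later, ruling out '4th Friday').
July 2002 ends with Friday July 26, 2002.
Last Friday of August 2002: August 30, 2002.
Last Friday of September 2002: September 27, 2002.
October 2002 ends with Friday October 25, 2002.
November 2002 ends with Friday November 29, 2002.
December 2002 ends with Friday December 27, 2002.
January 2003 ends with Friday January 31, 2003.

January 31, 2003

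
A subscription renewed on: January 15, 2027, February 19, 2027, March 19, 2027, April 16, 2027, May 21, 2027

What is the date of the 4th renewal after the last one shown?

These are Fridays at 28- or 35-day spacing (35, 28, 28, 35).
The pattern: 3rd Friday of the month.
June 2027 — 3rd Friday is June 18, 2027.
July 2027 — 3rd Friday is July 16, 2027.
3rd Friday of August 2027: August 20, 2027.
September 2027 — 3rd Friday is September 17, 2027.

September 17, 2027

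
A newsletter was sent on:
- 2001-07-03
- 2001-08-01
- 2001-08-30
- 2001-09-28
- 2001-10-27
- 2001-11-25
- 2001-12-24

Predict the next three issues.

Gaps between consecutive events: 29, 29, 29, 29, 29, 29 days — a constant 29-day interval.
2001-12-24 + 29 days = 2002-01-22.
2002-01-22 + 29 days = 2002-02-20.
2002-02-20 + 29 days = 2002-03-21.

2002-01-22, 2002-02-20, 2002-03-21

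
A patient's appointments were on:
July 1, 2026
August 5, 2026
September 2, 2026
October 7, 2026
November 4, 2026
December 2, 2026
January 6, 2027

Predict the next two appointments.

These are Wednesdays at 28- or 35-day spacing (35, 28, 35, 28, 28, 35).
The pattern: 1st Wednesday of the month.
1st Wednesday of February 2027: February 3, 2027.
March 2027 — 1st Wednesday is March 3, 2027.

February 3, 2027; March 3, 2027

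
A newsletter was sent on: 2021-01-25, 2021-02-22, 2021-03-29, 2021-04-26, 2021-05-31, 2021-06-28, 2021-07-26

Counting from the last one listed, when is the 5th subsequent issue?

Every date is a Monday; gaps 28, 35, 28, 35, 28, 28 days.
Each is the last Monday of its month (at least one falls on the 29th or later, ruling out '4th Monday').
Last Monday of August 2021: 2021-08-30.
September 2021 ends with Monday 2021-09-27.
Last Monday of October 2021: 2021-10-25.
Last Monday of November 2021: 2021-11-29.
December 2021 ends with Monday 2021-12-27.

2021-12-27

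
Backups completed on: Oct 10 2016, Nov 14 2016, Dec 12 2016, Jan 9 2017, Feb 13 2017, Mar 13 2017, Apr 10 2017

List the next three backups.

May 8 2017, Jun 12 2017, Jul 10 2017

These are Mondays at 28- or 35-day spacing (35, 28, 28, 35, 28, 28).
The pattern: 2nd Monday of the month.
May 2017 — 2nd Monday is May 8 2017.
June 2017 — 2nd Monday is Jun 12 2017.
2nd Monday of July 2017: Jul 10 2017.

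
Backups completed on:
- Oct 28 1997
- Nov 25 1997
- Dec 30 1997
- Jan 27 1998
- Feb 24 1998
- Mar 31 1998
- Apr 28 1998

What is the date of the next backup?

Every date is a Tuesday; gaps 28, 35, 28, 28, 35, 28 days.
Each is the last Tuesday of its month (at least one falls on the 29th or later, ruling out '4th Tuesday').
Last Tuesday of May 1998: May 26 1998.

May 26 1998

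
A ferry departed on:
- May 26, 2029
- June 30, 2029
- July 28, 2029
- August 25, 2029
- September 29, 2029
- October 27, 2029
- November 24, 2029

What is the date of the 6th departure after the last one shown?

All Saturdays; the gaps (35, 28, 28, 35, 28, 28) vary with month length.
This is the last Saturday of each month.
Last Saturday of December 2029: December 29, 2029.
Last Saturday of January 2030: January 26, 2030.
Last Saturday of February 2030: February 23, 2030.
Last Saturday of March 2030: March 30, 2030.
April 2030 ends with Saturday April 27, 2030.
May 2030 ends with Saturday May 25, 2030.

May 25, 2030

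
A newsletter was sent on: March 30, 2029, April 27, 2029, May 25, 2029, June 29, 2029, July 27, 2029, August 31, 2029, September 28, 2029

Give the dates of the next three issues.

October 26, 2029; November 30, 2029; December 28, 2029

All Fridays; the gaps (28, 28, 35, 28, 35, 28) vary with month length.
This is the last Friday of each month.
October 2029 ends with Friday October 26, 2029.
Last Friday of November 2029: November 30, 2029.
December 2029 ends with Friday December 28, 2029.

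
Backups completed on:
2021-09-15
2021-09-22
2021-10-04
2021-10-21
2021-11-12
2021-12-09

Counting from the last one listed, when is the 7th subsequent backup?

2022-11-03

Gaps: 7, 12, 17, 22, 27 days — each gap is 5 larger than the previous one.
Next gap: 32 days. 2021-12-09 + 32 days = 2022-01-10.
Next gap: 37 days. 2022-01-10 + 37 days = 2022-02-16.
Next gap: 42 days. 2022-02-16 + 42 days = 2022-03-30.
Next gap: 47 days. 2022-03-30 + 47 days = 2022-05-16.
Next gap: 52 days. 2022-05-16 + 52 days = 2022-07-07.
Next gap: 57 days. 2022-07-07 + 57 days = 2022-09-02.
Next gap: 62 days. 2022-09-02 + 62 days = 2022-11-03.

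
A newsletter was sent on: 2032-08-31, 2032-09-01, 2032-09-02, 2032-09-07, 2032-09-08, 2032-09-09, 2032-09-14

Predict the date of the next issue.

Every event lands on a Tuesday or Wednesday or Thursday (gaps cycle 1, 1, 5, 1, 1, 5).
So the schedule is: every Tuesday, Wednesday and Thursday.
Next Wednesday: 2032-09-15.

2032-09-15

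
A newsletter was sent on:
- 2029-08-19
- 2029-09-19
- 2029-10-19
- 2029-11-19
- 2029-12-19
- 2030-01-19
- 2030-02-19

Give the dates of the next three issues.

2030-03-19, 2030-04-19, 2030-05-19

Each date is the 19th; the gaps (31, 30, 31, 30, 31, 31) track the month lengths.
The rule is the 19th of each month.
March 2030: 2030-03-19.
April 2030: 2030-04-19.
Next: May 2030 → 2030-05-19.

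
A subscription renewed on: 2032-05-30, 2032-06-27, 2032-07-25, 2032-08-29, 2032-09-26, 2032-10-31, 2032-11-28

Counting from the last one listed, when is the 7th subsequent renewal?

2033-06-26

These are Sundays with 28, 28, 35, 28, 35, 28-day gaps.
Each is the final Sunday of its month — 2032-05-30 is past the 28th, so '4th Sunday' doesn't fit.
Last Sunday of December 2032: 2032-12-26.
January 2033 ends with Sunday 2033-01-30.
Last Sunday of February 2033: 2033-02-27.
March 2033 ends with Sunday 2033-03-27.
April 2033 ends with Sunday 2033-04-24.
May 2033 ends with Sunday 2033-05-29.
June 2033 ends with Sunday 2033-06-26.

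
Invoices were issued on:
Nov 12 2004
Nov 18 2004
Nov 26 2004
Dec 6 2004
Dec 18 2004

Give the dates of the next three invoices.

Jan 1 2005, Jan 17 2005, Feb 4 2005

The spacing grows by 2 each time: 6, 8, 10, 12 days.
Next gap: 14 days. Dec 18 2004 + 14 days = Jan 1 2005.
Next gap: 16 days. Jan 1 2005 + 16 days = Jan 17 2005.
Next gap: 18 days. Jan 17 2005 + 18 days = Feb 4 2005.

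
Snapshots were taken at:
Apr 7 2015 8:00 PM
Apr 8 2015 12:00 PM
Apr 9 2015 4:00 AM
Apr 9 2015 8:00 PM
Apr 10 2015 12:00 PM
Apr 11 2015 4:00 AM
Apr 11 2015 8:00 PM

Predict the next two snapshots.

Gaps: 16, 16, 16, 16, 16, 16 hours — each event is 16 hours after the previous one.
Apr 11 2015 8:00 PM + 16 h = Apr 12 2015 12:00 PM.
Apr 12 2015 12:00 PM + 16 h = Apr 13 2015 4:00 AM.

Apr 12 2015 12:00 PM, Apr 13 2015 4:00 AM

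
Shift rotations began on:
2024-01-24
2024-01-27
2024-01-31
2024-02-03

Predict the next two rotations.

Every event lands on a Wednesday or Saturday (gaps cycle 3, 4, 3).
So the schedule is: every Wednesday and Saturday.
The following Wednesday is 2024-02-07.
The following Saturday is 2024-02-10.

2024-02-07, 2024-02-10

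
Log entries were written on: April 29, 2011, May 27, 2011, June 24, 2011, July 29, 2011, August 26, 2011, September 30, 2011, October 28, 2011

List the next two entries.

Every date is a Friday; gaps 28, 28, 35, 28, 35, 28 days.
Each is the last Friday of its month (at least one falls on the 29th or later, ruling out '4th Friday').
Last Friday of November 2011: November 25, 2011.
Last Friday of December 2011: December 30, 2011.

November 25, 2011; December 30, 2011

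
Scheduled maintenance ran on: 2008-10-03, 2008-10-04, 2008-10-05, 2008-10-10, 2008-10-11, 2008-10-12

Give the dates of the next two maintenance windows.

2008-10-17, 2008-10-18

Gaps: 1, 1, 5, 1, 1 days — not constant, but cyclic with period 3.
The events fall on every Friday, Saturday and Sunday.
The following Friday is 2008-10-17.
Next Saturday: 2008-10-18.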